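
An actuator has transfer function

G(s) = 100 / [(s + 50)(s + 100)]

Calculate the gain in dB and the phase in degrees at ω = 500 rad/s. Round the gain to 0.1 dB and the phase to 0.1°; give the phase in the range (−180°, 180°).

-68.2 dB, -163.0°

At s = jω = j500:
pole (s+50): 50 + j500 → |·| = √(50²+500²) = √252500 ≈ 502.49, ∠ = arctan(500/50) ≈ 84.29°
pole (s+100): 100 + j500 → |·| = √(100²+500²) = √260000 ≈ 509.9, ∠ = arctan(500/100) ≈ 78.69°
|G| = 100 / 2.5622e+05 ≈ 0.00039029
Gain = 20 log₁₀(0.00039029) ≈ -68.17 dB
∠G = 0.00° − 162.98° = -162.98°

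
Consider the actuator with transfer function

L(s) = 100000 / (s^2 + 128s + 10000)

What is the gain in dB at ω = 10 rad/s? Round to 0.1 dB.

20.0 dB

At s = jω = j10:
quadratic: (j10)² + 128·j10 + 10000 = 9900 + j1280 → |·| ≈ 9982.4, ∠ ≈ 7.37°
|L| = 100000 / 9982.4 ≈ 10.018
Gain = 20 log₁₀(10.018) ≈ 20.02 dB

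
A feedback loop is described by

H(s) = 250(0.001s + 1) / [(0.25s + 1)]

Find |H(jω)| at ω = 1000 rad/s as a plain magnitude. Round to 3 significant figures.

At ω = 1000 rad/s:
zero (1 + j1000·0.001) = 1 + j1 → |·| ≈ 1.4142, ∠ ≈ 45.00°
pole (1 + j1000·0.25) = 1 + j250 → |·| ≈ 250, ∠ ≈ 89.77°
|H| = 250 · 1.4142 / (250) ≈ 1.4142

1.41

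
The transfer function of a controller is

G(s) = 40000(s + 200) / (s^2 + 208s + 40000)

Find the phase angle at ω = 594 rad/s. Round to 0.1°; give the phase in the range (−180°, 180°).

-87.1°

At s = jω = j594:
zero (s+200): 200 + j594 → |·| = √(200²+594²) = √392836 ≈ 626.77, ∠ = arctan(594/200) ≈ 71.39°
quadratic: (j594)² + 208·j594 + 40000 = -312836 + j123552 → |·| ≈ 3.3635e+05, ∠ ≈ 158.45°
∠G = 71.39° − 158.45° = -87.06°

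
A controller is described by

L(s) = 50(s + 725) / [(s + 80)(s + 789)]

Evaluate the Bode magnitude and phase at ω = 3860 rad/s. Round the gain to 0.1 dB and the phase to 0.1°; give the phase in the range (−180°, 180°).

-37.8 dB, -87.9°

At s = jω = j3860:
zero (s+725): 725 + j3860 → |·| = √(725²+3860²) = √15425225 ≈ 3927.5, ∠ = arctan(3860/725) ≈ 79.36°
pole (s+80): 80 + j3860 → |·| = √(80²+3860²) = √14906000 ≈ 3860.8, ∠ = arctan(3860/80) ≈ 88.81°
pole (s+789): 789 + j3860 → |·| = √(789²+3860²) = √15522121 ≈ 3939.8, ∠ = arctan(3860/789) ≈ 78.45°
|L| = 50 · 3927.5 / 1.5211e+07 ≈ 0.01291
Gain = 20 log₁₀(0.01291) ≈ -37.78 dB
∠L = 79.36° − 167.26° = -87.90°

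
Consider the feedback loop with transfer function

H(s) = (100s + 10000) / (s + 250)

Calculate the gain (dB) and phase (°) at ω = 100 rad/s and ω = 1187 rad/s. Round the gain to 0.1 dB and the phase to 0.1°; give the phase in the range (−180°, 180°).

Substitute s = j100:
Numerator: 100(j100) + 10000 = 10000 + j10000
Denominator: (j100) + 250 = 250 + j100
|N| = √(10000² + 10000²) ≈ 14142, ∠N ≈ 45.00°
|D| = √(250² + 100²) ≈ 269.26, ∠D ≈ 21.80°
|H| = 14142 / 269.26 ≈ 52.522
Gain = 20 log₁₀(52.522) ≈ 34.41 dB
∠H = 45.00° − 21.80° = 23.20°

Substitute s = j1187:
Numerator: 100(j1187) + 10000 = 10000 + j118700
Denominator: (j1187) + 250 = 250 + j1187
|N| = √(10000² + 118700²) ≈ 1.1912e+05, ∠N ≈ 85.18°
|D| = √(250² + 1187²) ≈ 1213, ∠D ≈ 78.11°
|H| = 1.1912e+05 / 1213 ≈ 98.203
Gain = 20 log₁₀(98.203) ≈ 39.84 dB
∠H = 85.18° − 78.11° = 7.07°

ω = 100: 34.4 dB, 23.2°; ω = 1187: 39.8 dB, 7.1°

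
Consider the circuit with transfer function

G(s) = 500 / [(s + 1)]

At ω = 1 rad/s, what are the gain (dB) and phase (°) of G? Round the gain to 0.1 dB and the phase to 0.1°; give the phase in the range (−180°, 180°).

At ω = 1 rad/s:
pole (1 + j1·1) = 1 + j1 → |·| ≈ 1.4142, ∠ ≈ 45.00°
|G| = 500 · 1 / (1.4142) ≈ 353.56
Gain = 20 log₁₀(353.56) ≈ 50.97 dB
∠G = (0°) − (45.00°) = -45.00°

51.0 dB, -45.0°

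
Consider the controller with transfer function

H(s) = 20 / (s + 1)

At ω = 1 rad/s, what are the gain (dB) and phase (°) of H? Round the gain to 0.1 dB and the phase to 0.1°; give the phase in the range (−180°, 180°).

23.0 dB, -45.0°

Substitute s = j1:
Numerator: 20 = 20 + j0
Denominator: (j1) + 1 = 1 + j1
|N| = √(20² + 0²) ≈ 20, ∠N ≈ 0.00°
|D| = √(1² + 1²) ≈ 1.4142, ∠D ≈ 45.00°
|H| = 20 / 1.4142 ≈ 14.142
Gain = 20 log₁₀(14.142) ≈ 23.01 dB
∠H = 0.00° − 45.00° = -45.00°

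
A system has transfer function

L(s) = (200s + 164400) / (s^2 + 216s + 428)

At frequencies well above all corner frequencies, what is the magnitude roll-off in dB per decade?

-20 dB/decade

Each pole contributes −20 dB/decade at high frequency; each zero contributes +20 dB/decade.
Net: 1 zero(s) − 2 pole(s) → -20 dB/decade.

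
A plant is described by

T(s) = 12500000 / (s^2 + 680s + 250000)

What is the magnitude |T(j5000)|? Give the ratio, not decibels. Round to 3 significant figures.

At s = jω = j5000:
quadratic: (j5000)² + 680·j5000 + 250000 = -24750000 + j3400000 → |·| ≈ 2.4982e+07, ∠ ≈ 172.18°
|T| = 12500000 / 2.4982e+07 ≈ 0.50036

0.500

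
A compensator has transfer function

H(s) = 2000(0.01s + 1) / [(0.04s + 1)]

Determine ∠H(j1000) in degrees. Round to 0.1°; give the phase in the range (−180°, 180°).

-4.3°

At ω = 1000 rad/s:
zero (1 + j1000·0.01) = 1 + j10 → |·| ≈ 10.05, ∠ ≈ 84.29°
pole (1 + j1000·0.04) = 1 + j40 → |·| ≈ 40.012, ∠ ≈ 88.57°
∠H = (84.29°) − (88.57°) = -4.28°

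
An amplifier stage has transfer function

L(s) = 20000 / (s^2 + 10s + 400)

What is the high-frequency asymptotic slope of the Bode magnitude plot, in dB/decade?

Each pole contributes −20 dB/decade at high frequency; each zero contributes +20 dB/decade.
Net: 0 zero(s) − 2 pole(s) → -40 dB/decade.

-40 dB/decade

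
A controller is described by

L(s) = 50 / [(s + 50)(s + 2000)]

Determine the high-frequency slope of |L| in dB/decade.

Each pole contributes −20 dB/decade at high frequency; each zero contributes +20 dB/decade.
Net: 0 zero(s) − 2 pole(s) → -40 dB/decade.

-40 dB/decade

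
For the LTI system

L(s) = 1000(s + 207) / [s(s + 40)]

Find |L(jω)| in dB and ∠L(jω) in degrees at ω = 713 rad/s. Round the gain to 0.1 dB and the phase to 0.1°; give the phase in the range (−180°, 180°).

At s = jω = j713:
zero (s+207): 207 + j713 → |·| = √(207²+713²) = √551218 ≈ 742.44, ∠ = arctan(713/207) ≈ 73.81°
pole (s+40): 40 + j713 → |·| = √(40²+713²) = √509969 ≈ 714.12, ∠ = arctan(713/40) ≈ 86.79°
pole at origin: |s| = 713, ∠ = 90.00° (in denominator)
|L| = 1000 · 742.44 / 5.0917e+05 ≈ 1.4581
Gain = 20 log₁₀(1.4581) ≈ 3.28 dB
∠L = 73.81° − 176.79° = -102.98°

3.3 dB, -103.0°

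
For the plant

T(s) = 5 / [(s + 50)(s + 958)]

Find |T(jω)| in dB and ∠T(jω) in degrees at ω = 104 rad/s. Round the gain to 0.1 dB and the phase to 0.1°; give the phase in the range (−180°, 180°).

At s = jω = j104:
pole (s+50): 50 + j104 → |·| = √(50²+104²) = √13316 ≈ 115.39, ∠ = arctan(104/50) ≈ 64.32°
pole (s+958): 958 + j104 → |·| = √(958²+104²) = √928580 ≈ 963.63, ∠ = arctan(104/958) ≈ 6.20°
|T| = 5 / 1.1119e+05 ≈ 4.4968e-05
Gain = 20 log₁₀(4.4968e-05) ≈ -86.94 dB
∠T = 0.00° − 70.52° = -70.52°

-86.9 dB, -70.5°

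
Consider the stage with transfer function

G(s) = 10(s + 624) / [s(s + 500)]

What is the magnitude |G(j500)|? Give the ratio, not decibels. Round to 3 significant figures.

At s = jω = j500:
zero (s+624): 624 + j500 → |·| = √(624²+500²) = √639376 ≈ 799.61, ∠ = arctan(500/624) ≈ 38.70°
pole (s+500): 500 + j500 → |·| = √(500²+500²) = √500000 ≈ 707.11, ∠ = arctan(500/500) ≈ 45.00°
pole at origin: |s| = 500, ∠ = 90.00° (in denominator)
|G| = 10 · 799.61 / 3.5356e+05 ≈ 0.022616

0.0226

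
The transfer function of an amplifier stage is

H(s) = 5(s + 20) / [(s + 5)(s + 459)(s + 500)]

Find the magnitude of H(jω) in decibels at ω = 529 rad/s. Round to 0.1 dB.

-100.2 dB

At s = jω = j529:
zero (s+20): 20 + j529 → |·| = √(20²+529²) = √280241 ≈ 529.38, ∠ = arctan(529/20) ≈ 87.83°
pole (s+5): 5 + j529 → |·| = √(5²+529²) = √279866 ≈ 529.02, ∠ = arctan(529/5) ≈ 89.46°
pole (s+459): 459 + j529 → |·| = √(459²+529²) = √490522 ≈ 700.37, ∠ = arctan(529/459) ≈ 49.05°
pole (s+500): 500 + j529 → |·| = √(500²+529²) = √529841 ≈ 727.9, ∠ = arctan(529/500) ≈ 46.61°
|H| = 5 · 529.38 / 2.6969e+08 ≈ 9.8146e-06
Gain = 20 log₁₀(9.8146e-06) ≈ -100.16 dB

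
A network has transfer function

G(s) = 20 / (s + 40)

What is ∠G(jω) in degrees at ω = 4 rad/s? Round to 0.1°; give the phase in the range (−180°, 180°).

Substitute s = j4:
Numerator: 20 = 20 + j0
Denominator: (j4) + 40 = 40 + j4
|N| = √(20² + 0²) ≈ 20, ∠N ≈ 0.00°
|D| = √(40² + 4²) ≈ 40.2, ∠D ≈ 5.71°
∠G = 0.00° − 5.71° = -5.71°

-5.7°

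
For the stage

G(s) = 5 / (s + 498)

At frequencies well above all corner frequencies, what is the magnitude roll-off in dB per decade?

-20 dB/decade

Each pole contributes −20 dB/decade at high frequency; each zero contributes +20 dB/decade.
Net: 0 zero(s) − 1 pole(s) → -20 dB/decade.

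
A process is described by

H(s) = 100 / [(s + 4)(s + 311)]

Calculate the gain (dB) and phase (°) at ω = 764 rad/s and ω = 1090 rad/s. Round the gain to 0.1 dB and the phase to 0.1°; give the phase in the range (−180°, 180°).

At s = jω = j764:
pole (s+4): 4 + j764 → |·| = √(4²+764²) = √583712 ≈ 764.01, ∠ = arctan(764/4) ≈ 89.70°
pole (s+311): 311 + j764 → |·| = √(311²+764²) = √680417 ≈ 824.87, ∠ = arctan(764/311) ≈ 67.85°
|H| = 100 / 6.3021e+05 ≈ 0.00015868
Gain = 20 log₁₀(0.00015868) ≈ -75.99 dB
∠H = 0.00° − 157.55° = -157.55°

At s = jω = j1090:
pole (s+4): 4 + j1090 → |·| = √(4²+1090²) = √1188116 ≈ 1090, ∠ = arctan(1090/4) ≈ 89.79°
pole (s+311): 311 + j1090 → |·| = √(311²+1090²) = √1284821 ≈ 1133.5, ∠ = arctan(1090/311) ≈ 74.08°
|H| = 100 / 1.2355e+06 ≈ 8.0939e-05
Gain = 20 log₁₀(8.0939e-05) ≈ -81.84 dB
∠H = 0.00° − 163.87° = -163.87°

ω = 764: -76.0 dB, -157.6°; ω = 1090: -81.8 dB, -163.9°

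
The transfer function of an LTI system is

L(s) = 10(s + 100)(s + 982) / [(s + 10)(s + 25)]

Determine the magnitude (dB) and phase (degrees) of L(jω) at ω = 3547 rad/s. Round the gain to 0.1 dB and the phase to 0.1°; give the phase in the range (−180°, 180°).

20.3 dB, -16.5°

At s = jω = j3547:
zero (s+100): 100 + j3547 → |·| = √(100²+3547²) = √12591209 ≈ 3548.4, ∠ = arctan(3547/100) ≈ 88.39°
zero (s+982): 982 + j3547 → |·| = √(982²+3547²) = √13545533 ≈ 3680.4, ∠ = arctan(3547/982) ≈ 74.53°
pole (s+10): 10 + j3547 → |·| = √(10²+3547²) = √12581309 ≈ 3547, ∠ = arctan(3547/10) ≈ 89.84°
pole (s+25): 25 + j3547 → |·| = √(25²+3547²) = √12581834 ≈ 3547.1, ∠ = arctan(3547/25) ≈ 89.60°
|L| = 10 · 1.306e+07 / 1.2582e+07 ≈ 10.38
Gain = 20 log₁₀(10.38) ≈ 20.32 dB
∠L = 162.92° − 179.44° = -16.52°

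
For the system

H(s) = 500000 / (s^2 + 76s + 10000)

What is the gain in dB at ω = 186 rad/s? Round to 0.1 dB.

At s = jω = j186:
quadratic: (j186)² + 76·j186 + 10000 = -24596 + j14136 → |·| ≈ 28369, ∠ ≈ 150.11°
|H| = 500000 / 28369 ≈ 17.625
Gain = 20 log₁₀(17.625) ≈ 24.92 dB

24.9 dB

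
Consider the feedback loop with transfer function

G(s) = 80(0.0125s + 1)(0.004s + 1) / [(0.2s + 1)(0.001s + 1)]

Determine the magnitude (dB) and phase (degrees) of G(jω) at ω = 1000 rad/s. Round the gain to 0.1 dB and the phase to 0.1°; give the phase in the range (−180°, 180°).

23.3 dB, 26.7°

At ω = 1000 rad/s:
zero (1 + j1000·0.0125) = 1 + j12.5 → |·| ≈ 12.54, ∠ ≈ 85.43°
zero (1 + j1000·0.004) = 1 + j4 → |·| ≈ 4.1231, ∠ ≈ 75.96°
pole (1 + j1000·0.2) = 1 + j200 → |·| ≈ 200, ∠ ≈ 89.71°
pole (1 + j1000·0.001) = 1 + j1 → |·| ≈ 1.4142, ∠ ≈ 45.00°
|G| = 80 · 12.54 · 4.1231 / (200 · 1.4142) ≈ 14.624
Gain = 20 log₁₀(14.624) ≈ 23.30 dB
∠G = (85.43° + 75.96°) − (89.71° + 45.00°) = 26.68°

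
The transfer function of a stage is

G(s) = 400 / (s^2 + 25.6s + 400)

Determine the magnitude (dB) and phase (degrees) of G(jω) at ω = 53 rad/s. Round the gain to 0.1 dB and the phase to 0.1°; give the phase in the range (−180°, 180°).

-16.8 dB, -150.6°

At s = jω = j53:
quadratic: (j53)² + 25.6·j53 + 400 = -2409 + j1356.8 → |·| ≈ 2764.8, ∠ ≈ 150.61°
|G| = 400 / 2764.8 ≈ 0.14468
Gain = 20 log₁₀(0.14468) ≈ -16.79 dB
∠G = 0.00° − 150.61° = -150.61°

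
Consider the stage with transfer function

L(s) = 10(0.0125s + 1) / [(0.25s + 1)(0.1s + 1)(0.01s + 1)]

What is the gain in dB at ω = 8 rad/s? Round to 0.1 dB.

10.9 dB

At ω = 8 rad/s:
zero (1 + j8·0.0125) = 1 + j0.1 → |·| ≈ 1.005, ∠ ≈ 5.71°
pole (1 + j8·0.25) = 1 + j2 → |·| ≈ 2.2361, ∠ ≈ 63.43°
pole (1 + j8·0.1) = 1 + j0.8 → |·| ≈ 1.2806, ∠ ≈ 38.66°
pole (1 + j8·0.01) = 1 + j0.08 → |·| ≈ 1.0032, ∠ ≈ 4.57°
|L| = 10 · 1.005 / (2.2361 · 1.2806 · 1.0032) ≈ 3.4984
Gain = 20 log₁₀(3.4984) ≈ 10.88 dB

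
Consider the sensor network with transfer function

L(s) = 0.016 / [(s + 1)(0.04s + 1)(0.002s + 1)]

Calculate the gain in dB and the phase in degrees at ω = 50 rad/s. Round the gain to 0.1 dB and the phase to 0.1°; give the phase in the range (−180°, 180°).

-76.9 dB, -158.0°

At ω = 50 rad/s:
pole (1 + j50·1) = 1 + j50 → |·| ≈ 50.01, ∠ ≈ 88.85°
pole (1 + j50·0.04) = 1 + j2 → |·| ≈ 2.2361, ∠ ≈ 63.43°
pole (1 + j50·0.002) = 1 + j0.1 → |·| ≈ 1.005, ∠ ≈ 5.71°
|L| = 0.016 · 1 / (50.01 · 2.2361 · 1.005) ≈ 0.00014237
Gain = 20 log₁₀(0.00014237) ≈ -76.93 dB
∠L = (0°) − (88.85° + 63.43° + 5.71°) = -157.99°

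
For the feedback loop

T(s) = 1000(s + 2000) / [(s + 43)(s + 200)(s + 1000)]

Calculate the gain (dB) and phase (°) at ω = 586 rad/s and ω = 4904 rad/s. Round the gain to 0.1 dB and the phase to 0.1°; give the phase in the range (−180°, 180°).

ω = 586: -46.1 dB, -171.0°; ω = 4904: -87.1 dB, 172.2°

At s = jω = j586:
zero (s+2000): 2000 + j586 → |·| = √(2000²+586²) = √4343396 ≈ 2084.1, ∠ = arctan(586/2000) ≈ 16.33°
pole (s+43): 43 + j586 → |·| = √(43²+586²) = √345245 ≈ 587.58, ∠ = arctan(586/43) ≈ 85.80°
pole (s+200): 200 + j586 → |·| = √(200²+586²) = √383396 ≈ 619.19, ∠ = arctan(586/200) ≈ 71.16°
pole (s+1000): 1000 + j586 → |·| = √(1000²+586²) = √1343396 ≈ 1159, ∠ = arctan(586/1000) ≈ 30.37°
|T| = 1000 · 2084.1 / 4.2167e+08 ≈ 0.0049425
Gain = 20 log₁₀(0.0049425) ≈ -46.12 dB
∠T = 16.33° − 187.33° = -171.00°

At s = jω = j4904:
zero (s+2000): 2000 + j4904 → |·| = √(2000²+4904²) = √28049216 ≈ 5296.2, ∠ = arctan(4904/2000) ≈ 67.81°
pole (s+43): 43 + j4904 → |·| = √(43²+4904²) = √24051065 ≈ 4904.2, ∠ = arctan(4904/43) ≈ 89.50°
pole (s+200): 200 + j4904 → |·| = √(200²+4904²) = √24089216 ≈ 4908.1, ∠ = arctan(4904/200) ≈ 87.66°
pole (s+1000): 1000 + j4904 → |·| = √(1000²+4904²) = √25049216 ≈ 5004.9, ∠ = arctan(4904/1000) ≈ 78.47°
|T| = 1000 · 5296.2 / 1.2047e+11 ≈ 4.3963e-05
Gain = 20 log₁₀(4.3963e-05) ≈ -87.14 dB
∠T = 67.81° − 255.63° = -187.82° ≡ 172.18° (principal value)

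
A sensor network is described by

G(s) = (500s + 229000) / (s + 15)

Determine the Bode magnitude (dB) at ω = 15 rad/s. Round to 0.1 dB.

80.7 dB

Substitute s = j15:
Numerator: 500(j15) + 229000 = 229000 + j7500
Denominator: (j15) + 15 = 15 + j15
|N| = √(229000² + 7500²) ≈ 2.2912e+05, ∠N ≈ 1.88°
|D| = √(15² + 15²) ≈ 21.213, ∠D ≈ 45.00°
|G| = 2.2912e+05 / 21.213 ≈ 10801
Gain = 20 log₁₀(10801) ≈ 80.67 dB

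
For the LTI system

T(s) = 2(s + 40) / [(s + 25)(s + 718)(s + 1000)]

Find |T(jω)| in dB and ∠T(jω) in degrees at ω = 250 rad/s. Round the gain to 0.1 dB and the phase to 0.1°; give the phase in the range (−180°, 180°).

-111.8 dB, -36.6°

At s = jω = j250:
zero (s+40): 40 + j250 → |·| = √(40²+250²) = √64100 ≈ 253.18, ∠ = arctan(250/40) ≈ 80.91°
pole (s+25): 25 + j250 → |·| = √(25²+250²) = √63125 ≈ 251.25, ∠ = arctan(250/25) ≈ 84.29°
pole (s+718): 718 + j250 → |·| = √(718²+250²) = √578024 ≈ 760.28, ∠ = arctan(250/718) ≈ 19.20°
pole (s+1000): 1000 + j250 → |·| = √(1000²+250²) = √1062500 ≈ 1030.8, ∠ = arctan(250/1000) ≈ 14.04°
|T| = 2 · 253.18 / 1.969e+08 ≈ 2.5717e-06
Gain = 20 log₁₀(2.5717e-06) ≈ -111.80 dB
∠T = 80.91° − 117.53° = -36.62°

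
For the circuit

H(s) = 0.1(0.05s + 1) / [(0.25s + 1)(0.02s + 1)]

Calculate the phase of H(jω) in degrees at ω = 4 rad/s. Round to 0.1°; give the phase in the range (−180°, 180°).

-38.3°

At ω = 4 rad/s:
zero (1 + j4·0.05) = 1 + j0.2 → |·| ≈ 1.0198, ∠ ≈ 11.31°
pole (1 + j4·0.25) = 1 + j1 → |·| ≈ 1.4142, ∠ ≈ 45.00°
pole (1 + j4·0.02) = 1 + j0.08 → |·| ≈ 1.0032, ∠ ≈ 4.57°
∠H = (11.31°) − (45.00° + 4.57°) = -38.26°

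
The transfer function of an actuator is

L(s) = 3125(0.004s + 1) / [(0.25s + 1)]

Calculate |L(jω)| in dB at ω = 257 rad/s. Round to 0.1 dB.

36.9 dB

At ω = 257 rad/s:
zero (1 + j257·0.004) = 1 + j1.028 → |·| ≈ 1.4341, ∠ ≈ 45.79°
pole (1 + j257·0.25) = 1 + j64.25 → |·| ≈ 64.258, ∠ ≈ 89.11°
|L| = 3125 · 1.4341 / (64.258) ≈ 69.743
Gain = 20 log₁₀(69.743) ≈ 36.87 dB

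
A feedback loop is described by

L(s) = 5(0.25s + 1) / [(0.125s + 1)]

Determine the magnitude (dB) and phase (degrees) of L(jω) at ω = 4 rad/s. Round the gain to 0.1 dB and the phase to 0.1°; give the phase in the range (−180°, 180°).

16.0 dB, 18.4°

At ω = 4 rad/s:
zero (1 + j4·0.25) = 1 + j1 → |·| ≈ 1.4142, ∠ ≈ 45.00°
pole (1 + j4·0.125) = 1 + j0.5 → |·| ≈ 1.118, ∠ ≈ 26.57°
|L| = 5 · 1.4142 / (1.118) ≈ 6.3247
Gain = 20 log₁₀(6.3247) ≈ 16.02 dB
∠L = (45.00°) − (26.57°) = 18.43°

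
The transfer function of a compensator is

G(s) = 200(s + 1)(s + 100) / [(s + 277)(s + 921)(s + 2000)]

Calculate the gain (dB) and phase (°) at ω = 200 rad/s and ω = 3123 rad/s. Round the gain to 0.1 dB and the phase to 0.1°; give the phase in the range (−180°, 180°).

At s = jω = j200:
zero (s+1): 1 + j200 → |·| = √(1²+200²) = √40001 ≈ 200, ∠ = arctan(200/1) ≈ 89.71°
zero (s+100): 100 + j200 → |·| = √(100²+200²) = √50000 ≈ 223.61, ∠ = arctan(200/100) ≈ 63.43°
pole (s+277): 277 + j200 → |·| = √(277²+200²) = √116729 ≈ 341.66, ∠ = arctan(200/277) ≈ 35.83°
pole (s+921): 921 + j200 → |·| = √(921²+200²) = √888241 ≈ 942.47, ∠ = arctan(200/921) ≈ 12.25°
pole (s+2000): 2000 + j200 → |·| = √(2000²+200²) = √4040000 ≈ 2010, ∠ = arctan(200/2000) ≈ 5.71°
|G| = 200 · 44722 / 6.4723e+08 ≈ 0.01382
Gain = 20 log₁₀(0.01382) ≈ -37.19 dB
∠G = 153.14° − 53.79° = 99.35°

At s = jω = j3123:
zero (s+1): 1 + j3123 → |·| = √(1²+3123²) = √9753130 ≈ 3123, ∠ = arctan(3123/1) ≈ 89.98°
zero (s+100): 100 + j3123 → |·| = √(100²+3123²) = √9763129 ≈ 3124.6, ∠ = arctan(3123/100) ≈ 88.17°
pole (s+277): 277 + j3123 → |·| = √(277²+3123²) = √9829858 ≈ 3135.3, ∠ = arctan(3123/277) ≈ 84.93°
pole (s+921): 921 + j3123 → |·| = √(921²+3123²) = √10601370 ≈ 3256, ∠ = arctan(3123/921) ≈ 73.57°
pole (s+2000): 2000 + j3123 → |·| = √(2000²+3123²) = √13753129 ≈ 3708.5, ∠ = arctan(3123/2000) ≈ 57.36°
|G| = 200 · 9.7581e+06 / 3.7858e+10 ≈ 0.051551
Gain = 20 log₁₀(0.051551) ≈ -25.76 dB
∠G = 178.15° − 215.86° = -37.71°

ω = 200: -37.2 dB, 99.4°; ω = 3123: -25.8 dB, -37.7°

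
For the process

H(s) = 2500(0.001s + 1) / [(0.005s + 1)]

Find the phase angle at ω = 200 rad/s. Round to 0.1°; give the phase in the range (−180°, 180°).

-33.7°

At ω = 200 rad/s:
zero (1 + j200·0.001) = 1 + j0.2 → |·| ≈ 1.0198, ∠ ≈ 11.31°
pole (1 + j200·0.005) = 1 + j1 → |·| ≈ 1.4142, ∠ ≈ 45.00°
∠H = (11.31°) − (45.00°) = -33.69°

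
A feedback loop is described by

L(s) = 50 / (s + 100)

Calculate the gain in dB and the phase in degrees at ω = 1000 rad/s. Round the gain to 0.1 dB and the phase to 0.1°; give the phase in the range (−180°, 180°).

-26.1 dB, -84.3°

Substitute s = j1000:
Numerator: 50 = 50 + j0
Denominator: (j1000) + 100 = 100 + j1000
|N| = √(50² + 0²) ≈ 50, ∠N ≈ 0.00°
|D| = √(100² + 1000²) ≈ 1005, ∠D ≈ 84.29°
|L| = 50 / 1005 ≈ 0.049751
Gain = 20 log₁₀(0.049751) ≈ -26.06 dB
∠L = 0.00° − 84.29° = -84.29°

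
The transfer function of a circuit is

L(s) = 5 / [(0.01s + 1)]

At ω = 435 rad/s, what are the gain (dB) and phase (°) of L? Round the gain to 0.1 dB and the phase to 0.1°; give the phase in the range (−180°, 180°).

At ω = 435 rad/s:
pole (1 + j435·0.01) = 1 + j4.35 → |·| ≈ 4.4635, ∠ ≈ 77.05°
|L| = 5 · 1 / (4.4635) ≈ 1.1202
Gain = 20 log₁₀(1.1202) ≈ 0.99 dB
∠L = (0°) − (77.05°) = -77.05°

1.0 dB, -77.1°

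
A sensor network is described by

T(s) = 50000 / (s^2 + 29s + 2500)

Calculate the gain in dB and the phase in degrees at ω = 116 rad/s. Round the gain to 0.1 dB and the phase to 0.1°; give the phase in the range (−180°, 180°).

At s = jω = j116:
quadratic: (j116)² + 29·j116 + 2500 = -10956 + j3364 → |·| ≈ 11461, ∠ ≈ 162.93°
|T| = 50000 / 11461 ≈ 4.3626
Gain = 20 log₁₀(4.3626) ≈ 12.79 dB
∠T = 0.00° − 162.93° = -162.93°

12.8 dB, -162.9°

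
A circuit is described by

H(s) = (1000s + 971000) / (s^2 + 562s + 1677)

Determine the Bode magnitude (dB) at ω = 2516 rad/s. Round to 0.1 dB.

-7.6 dB

Substitute s = j2516:
Numerator: 1000(j2516) + 971000 = 971000 + j2516000
Denominator: (j2516)^2 + 562(j2516) + 1677 = -6328579 + j1413992
|N| = √(971000² + 2516000²) ≈ 2.6969e+06, ∠N ≈ 68.90°
|D| = √(6328579² + 1413992²) ≈ 6.4846e+06, ∠D ≈ 167.41°
|H| = 2.6969e+06 / 6.4846e+06 ≈ 0.41589
Gain = 20 log₁₀(0.41589) ≈ -7.62 dB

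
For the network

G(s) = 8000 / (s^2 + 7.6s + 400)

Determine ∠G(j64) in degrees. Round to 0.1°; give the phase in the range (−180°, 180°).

At s = jω = j64:
quadratic: (j64)² + 7.6·j64 + 400 = -3696 + j486.4 → |·| ≈ 3727.9, ∠ ≈ 172.50°
∠G = 0.00° − 172.50° = -172.50°

-172.5°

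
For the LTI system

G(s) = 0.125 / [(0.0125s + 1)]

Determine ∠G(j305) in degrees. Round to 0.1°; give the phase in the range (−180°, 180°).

-75.3°

At ω = 305 rad/s:
pole (1 + j305·0.0125) = 1 + j3.8125 → |·| ≈ 3.9415, ∠ ≈ 75.30°
∠G = (0°) − (75.30°) = -75.30°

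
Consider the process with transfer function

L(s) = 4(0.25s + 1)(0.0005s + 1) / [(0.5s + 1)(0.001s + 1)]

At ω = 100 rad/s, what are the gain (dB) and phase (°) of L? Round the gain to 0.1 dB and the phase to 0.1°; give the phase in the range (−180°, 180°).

At ω = 100 rad/s:
zero (1 + j100·0.25) = 1 + j25 → |·| ≈ 25.02, ∠ ≈ 87.71°
zero (1 + j100·0.0005) = 1 + j0.05 → |·| ≈ 1.0012, ∠ ≈ 2.86°
pole (1 + j100·0.5) = 1 + j50 → |·| ≈ 50.01, ∠ ≈ 88.85°
pole (1 + j100·0.001) = 1 + j0.1 → |·| ≈ 1.005, ∠ ≈ 5.71°
|L| = 4 · 25.02 · 1.0012 / (50.01 · 1.005) ≈ 1.9936
Gain = 20 log₁₀(1.9936) ≈ 5.99 dB
∠L = (87.71° + 2.86°) − (88.85° + 5.71°) = -3.99°

6.0 dB, -4.0°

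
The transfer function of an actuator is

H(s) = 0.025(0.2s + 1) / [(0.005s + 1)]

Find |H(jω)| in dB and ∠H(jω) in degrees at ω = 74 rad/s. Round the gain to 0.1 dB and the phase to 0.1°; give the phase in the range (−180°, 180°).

-9.2 dB, 65.8°

At ω = 74 rad/s:
zero (1 + j74·0.2) = 1 + j14.8 → |·| ≈ 14.834, ∠ ≈ 86.13°
pole (1 + j74·0.005) = 1 + j0.37 → |·| ≈ 1.0663, ∠ ≈ 20.30°
|H| = 0.025 · 14.834 / (1.0663) ≈ 0.34779
Gain = 20 log₁₀(0.34779) ≈ -9.17 dB
∠H = (86.13°) − (20.30°) = 65.83°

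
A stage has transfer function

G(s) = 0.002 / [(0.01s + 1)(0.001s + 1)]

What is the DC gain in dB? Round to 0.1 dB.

G(0) = 0.002 · 1 / 1 = 0.002
20 log₁₀(0.002) ≈ -53.98 dB

-54.0 dB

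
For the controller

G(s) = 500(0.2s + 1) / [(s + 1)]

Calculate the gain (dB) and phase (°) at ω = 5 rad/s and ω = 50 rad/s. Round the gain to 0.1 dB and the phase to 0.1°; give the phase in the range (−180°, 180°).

At ω = 5 rad/s:
zero (1 + j5·0.2) = 1 + j1 → |·| ≈ 1.4142, ∠ ≈ 45.00°
pole (1 + j5·1) = 1 + j5 → |·| ≈ 5.099, ∠ ≈ 78.69°
|G| = 500 · 1.4142 / (5.099) ≈ 138.67
Gain = 20 log₁₀(138.67) ≈ 42.84 dB
∠G = (45.00°) − (78.69°) = -33.69°

At ω = 50 rad/s:
zero (1 + j50·0.2) = 1 + j10 → |·| ≈ 10.05, ∠ ≈ 84.29°
pole (1 + j50·1) = 1 + j50 → |·| ≈ 50.01, ∠ ≈ 88.85°
|G| = 500 · 10.05 / (50.01) ≈ 100.48
Gain = 20 log₁₀(100.48) ≈ 40.04 dB
∠G = (84.29°) − (88.85°) = -4.56°

ω = 5: 42.8 dB, -33.7°; ω = 50: 40.0 dB, -4.6°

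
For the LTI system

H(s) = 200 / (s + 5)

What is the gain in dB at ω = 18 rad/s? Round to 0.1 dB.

Substitute s = j18:
Numerator: 200 = 200 + j0
Denominator: (j18) + 5 = 5 + j18
|N| = √(200² + 0²) ≈ 200, ∠N ≈ 0.00°
|D| = √(5² + 18²) ≈ 18.682, ∠D ≈ 74.48°
|H| = 200 / 18.682 ≈ 10.705
Gain = 20 log₁₀(10.705) ≈ 20.59 dB

20.6 dB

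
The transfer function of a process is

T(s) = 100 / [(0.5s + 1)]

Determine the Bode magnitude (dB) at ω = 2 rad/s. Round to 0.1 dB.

37.0 dB

At ω = 2 rad/s:
pole (1 + j2·0.5) = 1 + j1 → |·| ≈ 1.4142, ∠ ≈ 45.00°
|T| = 100 · 1 / (1.4142) ≈ 70.711
Gain = 20 log₁₀(70.711) ≈ 36.99 dB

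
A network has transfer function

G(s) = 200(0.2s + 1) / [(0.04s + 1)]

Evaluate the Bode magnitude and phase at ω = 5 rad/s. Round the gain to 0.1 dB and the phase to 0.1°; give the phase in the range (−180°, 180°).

48.9 dB, 33.7°

At ω = 5 rad/s:
zero (1 + j5·0.2) = 1 + j1 → |·| ≈ 1.4142, ∠ ≈ 45.00°
pole (1 + j5·0.04) = 1 + j0.2 → |·| ≈ 1.0198, ∠ ≈ 11.31°
|G| = 200 · 1.4142 / (1.0198) ≈ 277.35
Gain = 20 log₁₀(277.35) ≈ 48.86 dB
∠G = (45.00°) − (11.31°) = 33.69°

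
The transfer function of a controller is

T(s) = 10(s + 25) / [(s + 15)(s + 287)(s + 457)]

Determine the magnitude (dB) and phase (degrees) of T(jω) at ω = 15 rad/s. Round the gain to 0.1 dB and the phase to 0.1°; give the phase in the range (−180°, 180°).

-79.6 dB, -18.9°

At s = jω = j15:
zero (s+25): 25 + j15 → |·| = √(25²+15²) = √850 ≈ 29.155, ∠ = arctan(15/25) ≈ 30.96°
pole (s+15): 15 + j15 → |·| = √(15²+15²) = √450 ≈ 21.213, ∠ = arctan(15/15) ≈ 45.00°
pole (s+287): 287 + j15 → |·| = √(287²+15²) = √82594 ≈ 287.39, ∠ = arctan(15/287) ≈ 2.99°
pole (s+457): 457 + j15 → |·| = √(457²+15²) = √209074 ≈ 457.25, ∠ = arctan(15/457) ≈ 1.88°
|T| = 10 · 29.155 / 2.7876e+06 ≈ 0.00010459
Gain = 20 log₁₀(0.00010459) ≈ -79.61 dB
∠T = 30.96° − 49.87° = -18.91°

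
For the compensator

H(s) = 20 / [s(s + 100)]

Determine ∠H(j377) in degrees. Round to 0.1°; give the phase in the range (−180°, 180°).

At s = jω = j377:
pole (s+100): 100 + j377 → |·| = √(100²+377²) = √152129 ≈ 390.04, ∠ = arctan(377/100) ≈ 75.14°
pole at origin: |s| = 377, ∠ = 90.00° (in denominator)
∠H = 0.00° − 165.14° = -165.14°

-165.1°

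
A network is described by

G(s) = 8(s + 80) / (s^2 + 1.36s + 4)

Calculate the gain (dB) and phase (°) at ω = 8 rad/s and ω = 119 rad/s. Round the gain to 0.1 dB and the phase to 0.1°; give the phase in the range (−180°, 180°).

At s = jω = j8:
zero (s+80): 80 + j8 → |·| = √(80²+8²) = √6464 ≈ 80.399, ∠ = arctan(8/80) ≈ 5.71°
quadratic: (j8)² + 1.36·j8 + 4 = -60 + j10.88 → |·| ≈ 60.978, ∠ ≈ 169.72°
|G| = 8 · 80.399 / 60.978 ≈ 10.548
Gain = 20 log₁₀(10.548) ≈ 20.46 dB
∠G = 5.71° − 169.72° = -164.01°

At s = jω = j119:
zero (s+80): 80 + j119 → |·| = √(80²+119²) = √20561 ≈ 143.39, ∠ = arctan(119/80) ≈ 56.09°
quadratic: (j119)² + 1.36·j119 + 4 = -14157 + j161.84 → |·| ≈ 14158, ∠ ≈ 179.35°
|G| = 8 · 143.39 / 14158 ≈ 0.081023
Gain = 20 log₁₀(0.081023) ≈ -21.83 dB
∠G = 56.09° − 179.35° = -123.26°

ω = 8: 20.5 dB, -164.0°; ω = 119: -21.8 dB, -123.3°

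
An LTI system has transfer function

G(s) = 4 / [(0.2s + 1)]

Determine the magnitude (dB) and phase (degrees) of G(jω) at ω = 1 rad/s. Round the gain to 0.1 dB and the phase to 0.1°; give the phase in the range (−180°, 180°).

At ω = 1 rad/s:
pole (1 + j1·0.2) = 1 + j0.2 → |·| ≈ 1.0198, ∠ ≈ 11.31°
|G| = 4 · 1 / (1.0198) ≈ 3.9223
Gain = 20 log₁₀(3.9223) ≈ 11.87 dB
∠G = (0°) − (11.31°) = -11.31°

11.9 dB, -11.3°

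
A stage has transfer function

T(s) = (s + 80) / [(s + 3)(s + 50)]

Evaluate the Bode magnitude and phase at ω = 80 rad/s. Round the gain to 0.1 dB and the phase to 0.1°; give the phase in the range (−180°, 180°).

At s = jω = j80:
zero (s+80): 80 + j80 → |·| = √(80²+80²) = √12800 ≈ 113.14, ∠ = arctan(80/80) ≈ 45.00°
pole (s+3): 3 + j80 → |·| = √(3²+80²) = √6409 ≈ 80.056, ∠ = arctan(80/3) ≈ 87.85°
pole (s+50): 50 + j80 → |·| = √(50²+80²) = √8900 ≈ 94.34, ∠ = arctan(80/50) ≈ 57.99°
|T| = 1 · 113.14 / 7552.5 ≈ 0.01498
Gain = 20 log₁₀(0.01498) ≈ -36.49 dB
∠T = 45.00° − 145.84° = -100.84°

-36.5 dB, -100.8°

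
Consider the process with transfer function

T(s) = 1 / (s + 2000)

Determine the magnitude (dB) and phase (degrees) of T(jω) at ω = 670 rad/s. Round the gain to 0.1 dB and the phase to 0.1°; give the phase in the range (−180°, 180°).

At s = jω = j670:
pole (s+2000): 2000 + j670 → |·| = √(2000²+670²) = √4448900 ≈ 2109.2, ∠ = arctan(670/2000) ≈ 18.52°
|T| = 1 / 2109.2 ≈ 0.00047411
Gain = 20 log₁₀(0.00047411) ≈ -66.48 dB
∠T = 0.00° − 18.52° = -18.52°

-66.5 dB, -18.5°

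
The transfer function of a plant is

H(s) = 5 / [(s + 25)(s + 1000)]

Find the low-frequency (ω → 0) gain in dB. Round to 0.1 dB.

H(0) = 5 / (25·1000) = 0.0002
20 log₁₀(0.0002) ≈ -73.98 dB

-74.0 dB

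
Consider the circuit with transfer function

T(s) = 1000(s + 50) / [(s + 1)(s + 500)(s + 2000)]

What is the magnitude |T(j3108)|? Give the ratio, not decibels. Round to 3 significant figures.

8.60e-05

At s = jω = j3108:
zero (s+50): 50 + j3108 → |·| = √(50²+3108²) = √9662164 ≈ 3108.4, ∠ = arctan(3108/50) ≈ 89.08°
pole (s+1): 1 + j3108 → |·| = √(1²+3108²) = √9659665 ≈ 3108, ∠ = arctan(3108/1) ≈ 89.98°
pole (s+500): 500 + j3108 → |·| = √(500²+3108²) = √9909664 ≈ 3148, ∠ = arctan(3108/500) ≈ 80.86°
pole (s+2000): 2000 + j3108 → |·| = √(2000²+3108²) = √13659664 ≈ 3695.9, ∠ = arctan(3108/2000) ≈ 57.24°
|T| = 1000 · 3108.4 / 3.6161e+10 ≈ 8.596e-05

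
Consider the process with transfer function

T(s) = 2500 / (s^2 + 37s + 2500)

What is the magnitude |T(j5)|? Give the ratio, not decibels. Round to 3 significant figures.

1.01

At s = jω = j5:
quadratic: (j5)² + 37·j5 + 2500 = 2475 + j185 → |·| ≈ 2481.9, ∠ ≈ 4.27°
|T| = 2500 / 2481.9 ≈ 1.0073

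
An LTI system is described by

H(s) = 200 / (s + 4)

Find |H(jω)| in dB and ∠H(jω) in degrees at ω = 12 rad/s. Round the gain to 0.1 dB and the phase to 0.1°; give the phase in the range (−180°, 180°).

24.0 dB, -71.6°

Substitute s = j12:
Numerator: 200 = 200 + j0
Denominator: (j12) + 4 = 4 + j12
|N| = √(200² + 0²) ≈ 200, ∠N ≈ 0.00°
|D| = √(4² + 12²) ≈ 12.649, ∠D ≈ 71.57°
|H| = 200 / 12.649 ≈ 15.812
Gain = 20 log₁₀(15.812) ≈ 23.98 dB
∠H = 0.00° − 71.57° = -71.57°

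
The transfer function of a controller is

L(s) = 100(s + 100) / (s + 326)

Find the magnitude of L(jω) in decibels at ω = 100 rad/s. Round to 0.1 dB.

At s = jω = j100:
zero (s+100): 100 + j100 → |·| = √(100²+100²) = √20000 ≈ 141.42, ∠ = arctan(100/100) ≈ 45.00°
pole (s+326): 326 + j100 → |·| = √(326²+100²) = √116276 ≈ 340.99, ∠ = arctan(100/326) ≈ 17.05°
|L| = 100 · 141.42 / 340.99 ≈ 41.473
Gain = 20 log₁₀(41.473) ≈ 32.36 dB

32.4 dB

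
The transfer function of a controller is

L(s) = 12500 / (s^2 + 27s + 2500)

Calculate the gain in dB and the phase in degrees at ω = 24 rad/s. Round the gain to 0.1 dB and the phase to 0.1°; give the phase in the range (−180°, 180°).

15.8 dB, -18.6°

At s = jω = j24:
quadratic: (j24)² + 27·j24 + 2500 = 1924 + j648 → |·| ≈ 2030.2, ∠ ≈ 18.61°
|L| = 12500 / 2030.2 ≈ 6.157
Gain = 20 log₁₀(6.157) ≈ 15.79 dB
∠L = 0.00° − 18.61° = -18.61°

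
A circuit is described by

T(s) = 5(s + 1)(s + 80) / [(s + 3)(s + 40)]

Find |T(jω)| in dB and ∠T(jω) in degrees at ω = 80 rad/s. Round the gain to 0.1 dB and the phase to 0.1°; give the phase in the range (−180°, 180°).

At s = jω = j80:
zero (s+1): 1 + j80 → |·| = √(1²+80²) = √6401 ≈ 80.006, ∠ = arctan(80/1) ≈ 89.28°
zero (s+80): 80 + j80 → |·| = √(80²+80²) = √12800 ≈ 113.14, ∠ = arctan(80/80) ≈ 45.00°
pole (s+3): 3 + j80 → |·| = √(3²+80²) = √6409 ≈ 80.056, ∠ = arctan(80/3) ≈ 87.85°
pole (s+40): 40 + j80 → |·| = √(40²+80²) = √8000 ≈ 89.443, ∠ = arctan(80/40) ≈ 63.43°
|T| = 5 · 9051.9 / 7160.4 ≈ 6.3208
Gain = 20 log₁₀(6.3208) ≈ 16.02 dB
∠T = 134.28° − 151.28° = -17.00°

16.0 dB, -17.0°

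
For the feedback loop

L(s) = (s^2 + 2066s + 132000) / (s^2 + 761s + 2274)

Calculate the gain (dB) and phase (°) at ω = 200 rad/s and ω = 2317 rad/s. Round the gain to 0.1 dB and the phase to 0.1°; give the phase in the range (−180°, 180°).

ω = 200: 8.6 dB, -26.5°; ω = 2317: 2.0 dB, -24.2°

Substitute s = j200:
Numerator: (j200)^2 + 2066(j200) + 132000 = 92000 + j413200
Denominator: (j200)^2 + 761(j200) + 2274 = -37726 + j152200
|N| = √(92000² + 413200²) ≈ 4.2332e+05, ∠N ≈ 77.45°
|D| = √(37726² + 152200²) ≈ 1.5681e+05, ∠D ≈ 103.92°
|L| = 4.2332e+05 / 1.5681e+05 ≈ 2.6996
Gain = 20 log₁₀(2.6996) ≈ 8.63 dB
∠L = 77.45° − 103.92° = -26.47°

Substitute s = j2317:
Numerator: (j2317)^2 + 2066(j2317) + 132000 = -5236489 + j4786922
Denominator: (j2317)^2 + 761(j2317) + 2274 = -5366215 + j1763237
|N| = √(5236489² + 4786922²) ≈ 7.0947e+06, ∠N ≈ 137.57°
|D| = √(5366215² + 1763237²) ≈ 5.6485e+06, ∠D ≈ 161.81°
|L| = 7.0947e+06 / 5.6485e+06 ≈ 1.256
Gain = 20 log₁₀(1.256) ≈ 1.98 dB
∠L = 137.57° − 161.81° = -24.24°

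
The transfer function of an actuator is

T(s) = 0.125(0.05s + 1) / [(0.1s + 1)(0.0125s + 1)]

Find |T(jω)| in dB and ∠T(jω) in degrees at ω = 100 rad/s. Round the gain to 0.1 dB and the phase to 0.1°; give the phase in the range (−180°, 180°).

-28.0 dB, -56.9°

At ω = 100 rad/s:
zero (1 + j100·0.05) = 1 + j5 → |·| ≈ 5.099, ∠ ≈ 78.69°
pole (1 + j100·0.1) = 1 + j10 → |·| ≈ 10.05, ∠ ≈ 84.29°
pole (1 + j100·0.0125) = 1 + j1.25 → |·| ≈ 1.6008, ∠ ≈ 51.34°
|T| = 0.125 · 5.099 / (10.05 · 1.6008) ≈ 0.039618
Gain = 20 log₁₀(0.039618) ≈ -28.04 dB
∠T = (78.69°) − (84.29° + 51.34°) = -56.94°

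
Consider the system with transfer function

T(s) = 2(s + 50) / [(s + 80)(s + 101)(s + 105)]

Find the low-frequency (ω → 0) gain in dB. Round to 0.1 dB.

-78.6 dB

T(0) = 2·50 / (80·101·105) ≈ 0.00011787
20 log₁₀(0.00011787) ≈ -78.57 dB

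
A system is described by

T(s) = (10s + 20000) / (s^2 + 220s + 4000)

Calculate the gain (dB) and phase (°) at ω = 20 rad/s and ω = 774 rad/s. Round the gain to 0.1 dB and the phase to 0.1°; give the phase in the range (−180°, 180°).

ω = 20: 10.9 dB, -50.1°; ω = 774: -29.2 dB, -142.9°

Substitute s = j20:
Numerator: 10(j20) + 20000 = 20000 + j200
Denominator: (j20)^2 + 220(j20) + 4000 = 3600 + j4400
|N| = √(20000² + 200²) ≈ 20001, ∠N ≈ 0.57°
|D| = √(3600² + 4400²) ≈ 5685.1, ∠D ≈ 50.71°
|T| = 20001 / 5685.1 ≈ 3.5181
Gain = 20 log₁₀(3.5181) ≈ 10.93 dB
∠T = 0.57° − 50.71° = -50.14°

Substitute s = j774:
Numerator: 10(j774) + 20000 = 20000 + j7740
Denominator: (j774)^2 + 220(j774) + 4000 = -595076 + j170280
|N| = √(20000² + 7740²) ≈ 21445, ∠N ≈ 21.16°
|D| = √(595076² + 170280²) ≈ 6.1896e+05, ∠D ≈ 164.03°
|T| = 21445 / 6.1896e+05 ≈ 0.034647
Gain = 20 log₁₀(0.034647) ≈ -29.21 dB
∠T = 21.16° − 164.03° = -142.87°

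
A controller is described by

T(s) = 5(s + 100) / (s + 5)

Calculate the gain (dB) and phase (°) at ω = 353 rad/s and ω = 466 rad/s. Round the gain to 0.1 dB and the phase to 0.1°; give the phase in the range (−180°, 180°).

At s = jω = j353:
zero (s+100): 100 + j353 → |·| = √(100²+353²) = √134609 ≈ 366.89, ∠ = arctan(353/100) ≈ 74.18°
pole (s+5): 5 + j353 → |·| = √(5²+353²) = √124634 ≈ 353.04, ∠ = arctan(353/5) ≈ 89.19°
|T| = 5 · 366.89 / 353.04 ≈ 5.1962
Gain = 20 log₁₀(5.1962) ≈ 14.31 dB
∠T = 74.18° − 89.19° = -15.01°

At s = jω = j466:
zero (s+100): 100 + j466 → |·| = √(100²+466²) = √227156 ≈ 476.61, ∠ = arctan(466/100) ≈ 77.89°
pole (s+5): 5 + j466 → |·| = √(5²+466²) = √217181 ≈ 466.03, ∠ = arctan(466/5) ≈ 89.39°
|T| = 5 · 476.61 / 466.03 ≈ 5.1135
Gain = 20 log₁₀(5.1135) ≈ 14.17 dB
∠T = 77.89° − 89.39° = -11.50°

ω = 353: 14.3 dB, -15.0°; ω = 466: 14.2 dB, -11.5°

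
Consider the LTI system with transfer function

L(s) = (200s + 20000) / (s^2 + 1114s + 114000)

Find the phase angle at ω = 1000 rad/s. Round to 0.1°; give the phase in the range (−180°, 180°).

Substitute s = j1000:
Numerator: 200(j1000) + 20000 = 20000 + j200000
Denominator: (j1000)^2 + 1114(j1000) + 114000 = -886000 + j1114000
|N| = √(20000² + 200000²) ≈ 2.01e+05, ∠N ≈ 84.29°
|D| = √(886000² + 1114000²) ≈ 1.4234e+06, ∠D ≈ 128.50°
∠L = 84.29° − 128.50° = -44.21°

-44.2°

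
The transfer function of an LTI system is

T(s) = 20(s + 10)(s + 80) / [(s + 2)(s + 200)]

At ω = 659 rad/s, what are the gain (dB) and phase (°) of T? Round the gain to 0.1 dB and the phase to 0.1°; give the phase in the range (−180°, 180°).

At s = jω = j659:
zero (s+10): 10 + j659 → |·| = √(10²+659²) = √434381 ≈ 659.08, ∠ = arctan(659/10) ≈ 89.13°
zero (s+80): 80 + j659 → |·| = √(80²+659²) = √440681 ≈ 663.84, ∠ = arctan(659/80) ≈ 83.08°
pole (s+2): 2 + j659 → |·| = √(2²+659²) = √434285 ≈ 659, ∠ = arctan(659/2) ≈ 89.83°
pole (s+200): 200 + j659 → |·| = √(200²+659²) = √474281 ≈ 688.68, ∠ = arctan(659/200) ≈ 73.12°
|T| = 20 · 4.3752e+05 / 4.5384e+05 ≈ 19.281
Gain = 20 log₁₀(19.281) ≈ 25.70 dB
∠T = 172.21° − 162.95° = 9.26°

25.7 dB, 9.3°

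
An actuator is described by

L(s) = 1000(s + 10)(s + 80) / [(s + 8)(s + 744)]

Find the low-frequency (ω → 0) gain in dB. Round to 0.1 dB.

L(0) = 1000·10·80 / (8·744) ≈ 134.41
20 log₁₀(134.41) ≈ 42.57 dB

42.6 dB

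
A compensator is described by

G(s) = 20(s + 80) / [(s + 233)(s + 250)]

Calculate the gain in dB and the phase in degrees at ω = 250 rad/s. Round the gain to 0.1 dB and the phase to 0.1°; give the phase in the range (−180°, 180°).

-27.2 dB, -19.8°

At s = jω = j250:
zero (s+80): 80 + j250 → |·| = √(80²+250²) = √68900 ≈ 262.49, ∠ = arctan(250/80) ≈ 72.26°
pole (s+233): 233 + j250 → |·| = √(233²+250²) = √116789 ≈ 341.74, ∠ = arctan(250/233) ≈ 47.02°
pole (s+250): 250 + j250 → |·| = √(250²+250²) = √125000 ≈ 353.55, ∠ = arctan(250/250) ≈ 45.00°
|G| = 20 · 262.49 / 1.2082e+05 ≈ 0.043451
Gain = 20 log₁₀(0.043451) ≈ -27.24 dB
∠G = 72.26° − 92.02° = -19.76°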